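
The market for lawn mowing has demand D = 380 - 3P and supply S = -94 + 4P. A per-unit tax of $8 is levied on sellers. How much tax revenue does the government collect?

Tax revenue = 9136/7

Pre-tax equilibrium: P* = 474/7, Q* = 1238/7.
Tax on sellers shifts supply to S = -94 + 4(P − 8) = -126 + 4P.
380 - 3P = -126 + 4P gives buyer price Pb = 506/7; sellers receive Ps = 506/7 − 8 = 450/7.
New quantity: Q = 380 − 3(506/7) = 1142/7.
Revenue = 8 × 1142/7 = 9136/7.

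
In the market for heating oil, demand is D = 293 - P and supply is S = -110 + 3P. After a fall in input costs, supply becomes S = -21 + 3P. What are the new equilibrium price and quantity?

Original equilibrium: P* = 100.75, Q* = 192.25.
New equilibrium: 293 - P = -21 + 3P, so 314 = 4P and P' = 78.5; Q' = 293 − 1(78.5) = 214.5.

P' = 78.5, Q' = 214.5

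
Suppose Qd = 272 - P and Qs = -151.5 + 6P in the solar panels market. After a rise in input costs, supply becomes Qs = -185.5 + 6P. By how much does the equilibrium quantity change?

Original equilibrium: P* = 60.5, Q* = 211.5.
New equilibrium: 272 - P = -185.5 + 6P, so 457.5 = 7P and P' = 915/14; Q' = 272 − 1(915/14) = 2893/14.
Change in quantity: 2893/14 − 211.5 = -34/7.

ΔQ = -34/7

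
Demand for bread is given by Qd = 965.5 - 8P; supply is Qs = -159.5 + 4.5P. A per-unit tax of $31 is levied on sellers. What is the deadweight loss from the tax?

Pre-tax equilibrium: P* = 90, Q* = 245.5.
Tax on sellers shifts supply to Qs = -159.5 + 4.5(P − 31) = -299 + 4.5P.
965.5 - 8P = -299 + 4.5P gives buyer price Pb = 101.16; sellers receive Ps = 101.16 − 31 = 70.16.
New quantity: Q = 965.5 − 8(101.16) = 156.22.
DWL = ½ × 31 × (245.5 − 156.22) = 1383.84.

Deadweight loss = 1383.84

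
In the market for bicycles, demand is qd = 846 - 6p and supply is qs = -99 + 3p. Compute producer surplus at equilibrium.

Producer surplus = 7776

Equilibrium: 846 - 6p = -99 + 3p gives p* = 105, q* = 216.
Supply starts at p = 33 (where qs = 0).
PS = ½(105 − 33)(216) = 7776.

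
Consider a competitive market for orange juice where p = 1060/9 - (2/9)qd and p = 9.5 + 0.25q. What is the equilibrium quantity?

Set the two price expressions equal: 1060/9 - (2/9)q = 9.5 + 0.25q.
1949/18 = (17/36)q, so q* = 3898/17.
p* = 1060/9 − (2/9)(3898/17) = 1136/17.

q* = 3898/17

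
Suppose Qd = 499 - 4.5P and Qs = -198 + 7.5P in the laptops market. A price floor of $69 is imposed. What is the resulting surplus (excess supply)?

Equilibrium price would be P* = 697/12, so the floor at 69 binds.
At P = 69: Qd = 188.5, Qs = 319.5.
Surplus = 319.5 − 188.5 = 131.

Surplus = 131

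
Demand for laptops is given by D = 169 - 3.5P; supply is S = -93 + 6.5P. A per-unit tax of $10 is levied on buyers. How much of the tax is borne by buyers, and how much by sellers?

Pre-tax equilibrium: P* = 26.2, Q* = 77.3.
Tax on buyers shifts demand to D = 169 − 3.5(P + 10) = 134 - 3.5P.
134 - 3.5P = -93 + 6.5P gives seller price Ps = 22.7; buyers pay Pb = 22.7 + 10 = 32.7.
New quantity: Q = 169 − 3.5(32.7) = 54.55.
Buyer burden = 32.7 − 26.2 = 6.5; seller burden = 26.2 − 22.7 = 3.5.

Buyers bear $6.5, sellers bear $3.5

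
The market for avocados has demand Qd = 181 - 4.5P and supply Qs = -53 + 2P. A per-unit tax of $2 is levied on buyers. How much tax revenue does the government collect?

Pre-tax equilibrium: P* = 36, Q* = 19.
Tax on buyers shifts demand to Qd = 181 − 4.5(P + 2) = 172 - 4.5P.
172 - 4.5P = -53 + 2P gives seller price Ps = 450/13; buyers pay Pb = 450/13 + 2 = 476/13.
New quantity: Q = 181 − 4.5(476/13) = 211/13.
Revenue = 2 × 211/13 = 422/13.

Tax revenue = 422/13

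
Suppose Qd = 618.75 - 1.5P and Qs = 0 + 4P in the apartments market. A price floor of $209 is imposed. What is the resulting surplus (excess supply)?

Equilibrium price would be P* = 112.5, so the floor at 209 binds.
At P = 209: Qd = 305.25, Qs = 836.
Surplus = 836 − 305.25 = 530.75.

Surplus = 530.75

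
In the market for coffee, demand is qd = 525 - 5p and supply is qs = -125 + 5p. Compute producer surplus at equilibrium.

Equilibrium: 525 - 5p = -125 + 5p gives p* = 65, q* = 200.
Supply starts at p = 25 (where qs = 0).
PS = ½(65 − 25)(200) = 4000.

Producer surplus = 4000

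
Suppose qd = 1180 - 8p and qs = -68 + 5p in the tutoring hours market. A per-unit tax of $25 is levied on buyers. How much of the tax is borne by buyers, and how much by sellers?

Buyers bear 125/13, sellers bear 200/13

Pre-tax equilibrium: p* = 96, q* = 412.
Tax on buyers shifts demand to qd = 1180 − 8(p + 25) = 980 - 8p.
980 - 8p = -68 + 5p gives seller price ps = 1048/13; buyers pay pb = 1048/13 + 25 = 1373/13.
New quantity: q = 1180 − 8(1373/13) = 4356/13.
Buyer burden = 1373/13 − 96 = 125/13; seller burden = 96 − 1048/13 = 200/13.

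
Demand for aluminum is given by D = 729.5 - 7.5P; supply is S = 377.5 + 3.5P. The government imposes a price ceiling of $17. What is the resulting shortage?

Shortage = 165

Equilibrium price would be P* = 32, so the ceiling at 17 binds.
At P = 17: D = 729.5 − 7.5(17) = 602, S = 377.5 + 3.5(17) = 437.
Shortage = 602 − 437 = 165.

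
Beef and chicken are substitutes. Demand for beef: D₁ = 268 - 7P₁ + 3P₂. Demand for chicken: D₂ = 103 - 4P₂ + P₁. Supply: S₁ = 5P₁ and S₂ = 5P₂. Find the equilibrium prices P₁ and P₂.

P₁ = 907/35, P₂ = 1504/105

Market 1: 268 - 7P₁ + 3P₂ = 5P₁ → 12P₁ - 3P₂ = 268.
Market 2: 9P₂ - P₁ = 103.
Eliminating P₂: 9×(1) + 3×(2) gives 105P₁ = 2721, so P₁ = 907/35.
Back-substitute into (2): P₂ = (103 + 1×907/35) / 9 = 1504/105.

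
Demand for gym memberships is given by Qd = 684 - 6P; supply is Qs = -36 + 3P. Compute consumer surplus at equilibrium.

Consumer surplus = 3468

Equilibrium: 684 - 6P = -36 + 3P gives P* = 80, Q* = 204.
Demand choke price (Qd = 0): P = 114.
CS = ½(114 − 80)(204) = 3468.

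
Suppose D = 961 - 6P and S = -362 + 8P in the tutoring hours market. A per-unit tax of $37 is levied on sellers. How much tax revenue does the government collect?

Pre-tax equilibrium: P* = 94.5, Q* = 394.
Tax on sellers shifts supply to S = -362 + 8(P − 37) = -658 + 8P.
961 - 6P = -658 + 8P gives buyer price Pb = 1619/14; sellers receive Ps = 1619/14 − 37 = 1101/14.
New quantity: Q = 961 − 6(1619/14) = 1870/7.
Revenue = 37 × 1870/7 = 69190/7.

Tax revenue = 69190/7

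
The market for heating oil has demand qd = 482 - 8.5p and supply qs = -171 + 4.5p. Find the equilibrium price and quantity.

p* = 653/13, q* = 1431/26

Set qd = qs: 482 - 8.5p = -171 + 4.5p.
653 = 13p, so p* = 653/13.
q* = 482 − 8.5(653/13) = 1431/26.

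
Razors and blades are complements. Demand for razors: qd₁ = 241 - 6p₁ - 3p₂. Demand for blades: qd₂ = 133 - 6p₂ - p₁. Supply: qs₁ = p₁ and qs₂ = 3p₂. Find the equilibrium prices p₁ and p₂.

p₁ = 29.5, p₂ = 11.5

Market 1: 241 - 6p₁ - 3p₂ = p₁ → 7p₁ + 3p₂ = 241.
Market 2: 9p₂ + p₁ = 133.
Eliminating p₂: 9×(1) − 3×(2) gives 60p₁ = 1770, so p₁ = 29.5.
Back-substitute into (2): p₂ = (133 − 1×29.5) / 9 = 11.5.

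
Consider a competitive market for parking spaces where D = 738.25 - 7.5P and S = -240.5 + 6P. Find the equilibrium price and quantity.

P* = 72.5, Q* = 194.5

Set D = S: 738.25 - 7.5P = -240.5 + 6P.
978.75 = 13.5P, so P* = 72.5.
Q* = 738.25 − 7.5(72.5) = 194.5.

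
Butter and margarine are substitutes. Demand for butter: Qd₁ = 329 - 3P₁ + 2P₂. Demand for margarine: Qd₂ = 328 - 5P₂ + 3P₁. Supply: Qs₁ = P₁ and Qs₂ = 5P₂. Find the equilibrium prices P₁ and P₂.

Market 1: 329 - 3P₁ + 2P₂ = P₁ → 4P₁ - 2P₂ = 329.
Market 2: 10P₂ - 3P₁ = 328.
Eliminating P₂: 10×(1) + 2×(2) gives 34P₁ = 3946, so P₁ = 1973/17.
Back-substitute into (2): P₂ = (328 + 3×1973/17) / 10 = 2299/34.

P₁ = 1973/17, P₂ = 2299/34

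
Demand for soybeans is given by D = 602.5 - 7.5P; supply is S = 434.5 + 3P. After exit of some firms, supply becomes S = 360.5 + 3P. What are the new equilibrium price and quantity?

P' = 484/21, Q' = 6015/14

Original equilibrium: P* = 16, Q* = 482.5.
New equilibrium: 602.5 - 7.5P = 360.5 + 3P, so 242 = 10.5P and P' = 484/21; Q' = 602.5 − 7.5(484/21) = 6015/14.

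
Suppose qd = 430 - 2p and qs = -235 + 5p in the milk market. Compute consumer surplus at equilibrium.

Equilibrium: 430 - 2p = -235 + 5p gives p* = 95, q* = 240.
Demand choke price (qd = 0): p = 215.
CS = ½(215 − 95)(240) = 14400.

Consumer surplus = 14400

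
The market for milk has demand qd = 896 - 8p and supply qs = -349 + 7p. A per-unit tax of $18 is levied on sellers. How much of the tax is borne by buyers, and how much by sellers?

Pre-tax equilibrium: p* = 83, q* = 232.
Tax on sellers shifts supply to qs = -349 + 7(p − 18) = -475 + 7p.
896 - 8p = -475 + 7p gives buyer price pb = 91.4; sellers receive ps = 91.4 − 18 = 73.4.
New quantity: q = 896 − 8(91.4) = 164.8.
Buyer burden = 91.4 − 83 = 8.4; seller burden = 83 − 73.4 = 9.6.

Buyers bear $8.4, sellers bear $9.6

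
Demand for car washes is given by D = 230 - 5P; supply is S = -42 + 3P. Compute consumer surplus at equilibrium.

Equilibrium: 230 - 5P = -42 + 3P gives P* = 34, Q* = 60.
Demand choke price (D = 0): P = 46.
CS = ½(46 − 34)(60) = 360.

Consumer surplus = 360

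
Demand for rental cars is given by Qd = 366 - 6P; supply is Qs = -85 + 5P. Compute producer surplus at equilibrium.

Equilibrium: 366 - 6P = -85 + 5P gives P* = 41, Q* = 120.
Supply starts at P = 17 (where Qs = 0).
PS = ½(41 − 17)(120) = 1440.

Producer surplus = 1440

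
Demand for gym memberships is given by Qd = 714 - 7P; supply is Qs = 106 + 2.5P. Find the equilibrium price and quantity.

Set Qd = Qs: 714 - 7P = 106 + 2.5P.
608 = 9.5P, so P* = 64.
Q* = 714 − 7(64) = 266.

P* = 64, Q* = 266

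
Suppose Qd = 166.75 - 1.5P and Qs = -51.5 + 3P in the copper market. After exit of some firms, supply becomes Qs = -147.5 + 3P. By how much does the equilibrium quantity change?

ΔQ = -32

Original equilibrium: P* = 48.5, Q* = 94.
New equilibrium: 166.75 - 1.5P = -147.5 + 3P, so 314.25 = 4.5P and P' = 419/6; Q' = 166.75 − 1.5(419/6) = 62.
Change in quantity: 62 − 94 = -32.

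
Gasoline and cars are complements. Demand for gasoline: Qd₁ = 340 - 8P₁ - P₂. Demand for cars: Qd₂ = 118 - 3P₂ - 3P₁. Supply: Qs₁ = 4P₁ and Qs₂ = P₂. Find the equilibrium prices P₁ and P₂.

Market 1: 340 - 8P₁ - P₂ = 4P₁ → 12P₁ + P₂ = 340.
Market 2: 4P₂ + 3P₁ = 118.
Eliminating P₂: 4×(1) − 1×(2) gives 45P₁ = 1242, so P₁ = 27.6.
Back-substitute into (2): P₂ = (118 − 3×27.6) / 4 = 8.8.

P₁ = 27.6, P₂ = 8.8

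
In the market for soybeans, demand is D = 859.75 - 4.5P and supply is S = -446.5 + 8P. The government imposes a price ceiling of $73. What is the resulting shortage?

Shortage = 393.75

Equilibrium price would be P* = 104.5, so the ceiling at 73 binds.
At P = 73: D = 859.75 − 4.5(73) = 531.25, S = -446.5 + 8(73) = 137.5.
Shortage = 531.25 − 137.5 = 393.75.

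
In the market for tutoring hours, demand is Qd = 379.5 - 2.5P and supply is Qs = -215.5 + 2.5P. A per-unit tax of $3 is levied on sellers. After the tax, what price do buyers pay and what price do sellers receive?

Pre-tax equilibrium: P* = 119, Q* = 82.
Tax on sellers shifts supply to Qs = -215.5 + 2.5(P − 3) = -223 + 2.5P.
379.5 - 2.5P = -223 + 2.5P gives buyer price Pb = 120.5; sellers receive Ps = 120.5 − 3 = 117.5.
New quantity: Q = 379.5 − 2.5(120.5) = 78.25.

Buyers pay $120.5, sellers receive $117.5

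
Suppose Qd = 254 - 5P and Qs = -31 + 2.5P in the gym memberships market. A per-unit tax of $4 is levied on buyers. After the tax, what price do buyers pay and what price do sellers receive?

Buyers pay 118/3, sellers receive 106/3

Pre-tax equilibrium: P* = 38, Q* = 64.
Tax on buyers shifts demand to Qd = 254 − 5(P + 4) = 234 - 5P.
234 - 5P = -31 + 2.5P gives seller price Ps = 106/3; buyers pay Pb = 106/3 + 4 = 118/3.
New quantity: Q = 254 − 5(118/3) = 172/3.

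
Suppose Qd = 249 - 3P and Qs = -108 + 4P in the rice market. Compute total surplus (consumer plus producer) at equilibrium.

Equilibrium: 249 - 3P = -108 + 4P gives P* = 51, Q* = 96.
Demand choke price: P = 83; supply starts at P = 27.
CS = ½(83 − 51)(96) = 1536; PS = ½(51 − 27)(96) = 1152.

Total surplus = 2688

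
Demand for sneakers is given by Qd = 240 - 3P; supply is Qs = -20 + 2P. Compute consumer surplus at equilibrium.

Equilibrium: 240 - 3P = -20 + 2P gives P* = 52, Q* = 84.
Demand choke price (Qd = 0): P = 80.
CS = ½(80 − 52)(84) = 1176.

Consumer surplus = 1176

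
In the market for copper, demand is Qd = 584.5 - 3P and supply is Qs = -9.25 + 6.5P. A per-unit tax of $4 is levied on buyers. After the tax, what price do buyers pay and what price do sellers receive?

Pre-tax equilibrium: P* = 62.5, Q* = 397.
Tax on buyers shifts demand to Qd = 584.5 − 3(P + 4) = 572.5 - 3P.
572.5 - 3P = -9.25 + 6.5P gives seller price Ps = 2327/38; buyers pay Pb = 2327/38 + 4 = 2479/38.
New quantity: Q = 584.5 − 3(2479/38) = 7387/19.

Buyers pay 2479/38, sellers receive 2327/38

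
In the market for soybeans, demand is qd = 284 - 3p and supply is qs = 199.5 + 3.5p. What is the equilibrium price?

p* = 13

Set qd = qs: 284 - 3p = 199.5 + 3.5p.
84.5 = 6.5p, so p* = 13.
q* = 284 − 3(13) = 245.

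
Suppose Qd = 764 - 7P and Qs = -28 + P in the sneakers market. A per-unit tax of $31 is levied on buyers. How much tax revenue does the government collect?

Tax revenue = 1360.125

Pre-tax equilibrium: P* = 99, Q* = 71.
Tax on buyers shifts demand to Qd = 764 − 7(P + 31) = 547 - 7P.
547 - 7P = -28 + P gives seller price Ps = 71.875; buyers pay Pb = 71.875 + 31 = 102.875.
New quantity: Q = 764 − 7(102.875) = 43.875.
Revenue = 31 × 43.875 = 1360.125.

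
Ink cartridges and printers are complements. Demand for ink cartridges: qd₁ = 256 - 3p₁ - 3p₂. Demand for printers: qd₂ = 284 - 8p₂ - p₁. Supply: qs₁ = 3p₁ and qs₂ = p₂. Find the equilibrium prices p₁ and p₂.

Market 1: 256 - 3p₁ - 3p₂ = 3p₁ → 6p₁ + 3p₂ = 256.
Market 2: 9p₂ + p₁ = 284.
Eliminating p₂: 9×(1) − 3×(2) gives 51p₁ = 1452, so p₁ = 484/17.
Back-substitute into (2): p₂ = (284 − 1×484/17) / 9 = 1448/51.

p₁ = 484/17, p₂ = 1448/51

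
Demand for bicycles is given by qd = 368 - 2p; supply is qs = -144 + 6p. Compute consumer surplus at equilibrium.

Equilibrium: 368 - 2p = -144 + 6p gives p* = 64, q* = 240.
Demand choke price (qd = 0): p = 184.
CS = ½(184 − 64)(240) = 14400.

Consumer surplus = 14400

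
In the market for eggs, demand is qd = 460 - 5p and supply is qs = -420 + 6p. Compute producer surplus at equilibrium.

Equilibrium: 460 - 5p = -420 + 6p gives p* = 80, q* = 60.
Supply starts at p = 70 (where qs = 0).
PS = ½(80 − 70)(60) = 300.

Producer surplus = 300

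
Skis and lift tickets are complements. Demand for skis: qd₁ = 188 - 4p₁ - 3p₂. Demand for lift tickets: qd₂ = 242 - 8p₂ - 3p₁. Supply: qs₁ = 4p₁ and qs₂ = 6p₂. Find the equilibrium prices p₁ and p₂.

Market 1: 188 - 4p₁ - 3p₂ = 4p₁ → 8p₁ + 3p₂ = 188.
Market 2: 14p₂ + 3p₁ = 242.
Eliminating p₂: 14×(1) − 3×(2) gives 103p₁ = 1906, so p₁ = 1906/103.
Back-substitute into (2): p₂ = (242 − 3×1906/103) / 14 = 1372/103.

p₁ = 1906/103, p₂ = 1372/103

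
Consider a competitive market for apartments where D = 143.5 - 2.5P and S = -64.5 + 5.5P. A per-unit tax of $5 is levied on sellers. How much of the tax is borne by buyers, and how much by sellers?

Buyers bear $3.4375, sellers bear $1.5625

Pre-tax equilibrium: P* = 26, Q* = 78.5.
Tax on sellers shifts supply to S = -64.5 + 5.5(P − 5) = -92 + 5.5P.
143.5 - 2.5P = -92 + 5.5P gives buyer price Pb = 29.4375; sellers receive Ps = 29.4375 − 5 = 24.4375.
New quantity: Q = 143.5 − 2.5(29.4375) = 69.90625.
Buyer burden = 29.4375 − 26 = 3.4375; seller burden = 26 − 24.4375 = 1.5625.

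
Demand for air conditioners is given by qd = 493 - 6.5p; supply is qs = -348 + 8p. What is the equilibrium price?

Set qd = qs: 493 - 6.5p = -348 + 8p.
841 = 14.5p, so p* = 58.
q* = 493 − 6.5(58) = 116.

p* = 58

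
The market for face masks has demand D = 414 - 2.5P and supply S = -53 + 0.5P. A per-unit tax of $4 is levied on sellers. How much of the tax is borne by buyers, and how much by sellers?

Buyers bear 2/3, sellers bear 10/3

Pre-tax equilibrium: P* = 467/3, Q* = 149/6.
Tax on sellers shifts supply to S = -53 + 0.5(P − 4) = -55 + 0.5P.
414 - 2.5P = -55 + 0.5P gives buyer price Pb = 469/3; sellers receive Ps = 469/3 − 4 = 457/3.
New quantity: Q = 414 − 2.5(469/3) = 139/6.
Buyer burden = 469/3 − 467/3 = 2/3; seller burden = 467/3 − 457/3 = 10/3.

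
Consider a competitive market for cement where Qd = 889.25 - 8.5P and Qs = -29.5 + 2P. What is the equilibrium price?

Set Qd = Qs: 889.25 - 8.5P = -29.5 + 2P.
918.75 = 10.5P, so P* = 87.5.
Q* = 889.25 − 8.5(87.5) = 145.5.

P* = 87.5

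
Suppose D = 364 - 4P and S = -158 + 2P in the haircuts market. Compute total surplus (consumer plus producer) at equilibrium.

Equilibrium: 364 - 4P = -158 + 2P gives P* = 87, Q* = 16.
Demand choke price: P = 91; supply starts at P = 79.
CS = ½(91 − 87)(16) = 32; PS = ½(87 − 79)(16) = 64.

Total surplus = 96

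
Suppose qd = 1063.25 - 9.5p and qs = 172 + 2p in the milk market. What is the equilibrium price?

p* = 77.5

Set qd = qs: 1063.25 - 9.5p = 172 + 2p.
891.25 = 11.5p, so p* = 77.5.
q* = 1063.25 − 9.5(77.5) = 327.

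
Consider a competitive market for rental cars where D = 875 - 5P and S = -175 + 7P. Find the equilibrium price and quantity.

P* = 87.5, Q* = 437.5

Set D = S: 875 - 5P = -175 + 7P.
1050 = 12P, so P* = 87.5.
Q* = 875 − 5(87.5) = 437.5.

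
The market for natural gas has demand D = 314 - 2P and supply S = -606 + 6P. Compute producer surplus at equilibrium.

Equilibrium: 314 - 2P = -606 + 6P gives P* = 115, Q* = 84.
Supply starts at P = 101 (where S = 0).
PS = ½(115 − 101)(84) = 588.

Producer surplus = 588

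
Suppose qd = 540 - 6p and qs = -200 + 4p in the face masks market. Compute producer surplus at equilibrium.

Equilibrium: 540 - 6p = -200 + 4p gives p* = 74, q* = 96.
Supply starts at p = 50 (where qs = 0).
PS = ½(74 − 50)(96) = 1152.

Producer surplus = 1152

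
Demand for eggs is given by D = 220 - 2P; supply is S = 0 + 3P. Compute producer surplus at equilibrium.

Equilibrium: 220 - 2P = 0 + 3P gives P* = 44, Q* = 132.
Supply starts at P = 0 (where S = 0).
PS = ½(44 − 0)(132) = 2904.

Producer surplus = 2904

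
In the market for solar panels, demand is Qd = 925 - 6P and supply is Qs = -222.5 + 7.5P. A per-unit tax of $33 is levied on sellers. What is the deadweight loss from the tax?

Deadweight loss = 1815

Pre-tax equilibrium: P* = 85, Q* = 415.
Tax on sellers shifts supply to Qs = -222.5 + 7.5(P − 33) = -470 + 7.5P.
925 - 6P = -470 + 7.5P gives buyer price Pb = 310/3; sellers receive Ps = 310/3 − 33 = 211/3.
New quantity: Q = 925 − 6(310/3) = 305.
DWL = ½ × 33 × (415 − 305) = 1815.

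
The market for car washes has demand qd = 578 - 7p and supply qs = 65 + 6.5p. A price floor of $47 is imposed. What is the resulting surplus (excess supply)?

Surplus = 121.5

Equilibrium price would be p* = 38, so the floor at 47 binds.
At p = 47: qd = 249, qs = 370.5.
Surplus = 370.5 − 249 = 121.5.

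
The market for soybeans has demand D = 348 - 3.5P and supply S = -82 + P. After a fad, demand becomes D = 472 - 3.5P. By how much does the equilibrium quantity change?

Original equilibrium: P* = 860/9, Q* = 122/9.
New equilibrium: 472 - 3.5P = -82 + P, so 554 = 4.5P and P' = 1108/9; Q' = 472 − 3.5(1108/9) = 370/9.
Change in quantity: 370/9 − 122/9 = 248/9.

ΔQ = 248/9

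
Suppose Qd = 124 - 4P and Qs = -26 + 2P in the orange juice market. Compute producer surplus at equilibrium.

Equilibrium: 124 - 4P = -26 + 2P gives P* = 25, Q* = 24.
Supply starts at P = 13 (where Qs = 0).
PS = ½(25 − 13)(24) = 144.

Producer surplus = 144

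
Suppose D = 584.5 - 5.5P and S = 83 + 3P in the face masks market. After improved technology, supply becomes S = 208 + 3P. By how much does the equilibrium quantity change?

ΔQ = 1375/17

Original equilibrium: P* = 59, Q* = 260.
New equilibrium: 584.5 - 5.5P = 208 + 3P, so 376.5 = 8.5P and P' = 753/17; Q' = 584.5 − 5.5(753/17) = 5795/17.
Change in quantity: 5795/17 − 260 = 1375/17.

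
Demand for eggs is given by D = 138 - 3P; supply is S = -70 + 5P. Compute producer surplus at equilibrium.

Equilibrium: 138 - 3P = -70 + 5P gives P* = 26, Q* = 60.
Supply starts at P = 14 (where S = 0).
PS = ½(26 − 14)(60) = 360.

Producer surplus = 360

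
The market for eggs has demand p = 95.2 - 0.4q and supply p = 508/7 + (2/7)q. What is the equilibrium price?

Set the two price expressions equal: 95.2 - 0.4q = 508/7 + (2/7)q.
792/35 = (24/35)q, so q* = 33.
p* = 95.2 − (0.4)(33) = 82.

p* = 82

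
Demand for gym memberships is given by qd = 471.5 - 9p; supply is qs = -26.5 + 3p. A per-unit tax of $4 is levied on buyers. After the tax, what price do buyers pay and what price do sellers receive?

Pre-tax equilibrium: p* = 41.5, q* = 98.
Tax on buyers shifts demand to qd = 471.5 − 9(p + 4) = 435.5 - 9p.
435.5 - 9p = -26.5 + 3p gives seller price ps = 38.5; buyers pay pb = 38.5 + 4 = 42.5.
New quantity: q = 471.5 − 9(42.5) = 89.

Buyers pay $42.5, sellers receive $38.5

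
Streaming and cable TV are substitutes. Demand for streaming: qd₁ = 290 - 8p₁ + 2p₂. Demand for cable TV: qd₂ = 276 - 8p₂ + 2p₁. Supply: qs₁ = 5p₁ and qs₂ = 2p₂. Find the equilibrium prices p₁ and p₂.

Market 1: 290 - 8p₁ + 2p₂ = 5p₁ → 13p₁ - 2p₂ = 290.
Market 2: 10p₂ - 2p₁ = 276.
Eliminating p₂: 10×(1) + 2×(2) gives 126p₁ = 3452, so p₁ = 1726/63.
Back-substitute into (2): p₂ = (276 + 2×1726/63) / 10 = 2084/63.

p₁ = 1726/63, p₂ = 2084/63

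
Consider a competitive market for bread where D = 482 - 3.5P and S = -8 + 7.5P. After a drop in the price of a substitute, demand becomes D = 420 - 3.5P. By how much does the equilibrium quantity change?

ΔQ = -465/11

Original equilibrium: P* = 490/11, Q* = 3587/11.
New equilibrium: 420 - 3.5P = -8 + 7.5P, so 428 = 11P and P' = 428/11; Q' = 420 − 3.5(428/11) = 3122/11.
Change in quantity: 3122/11 − 3587/11 = -465/11.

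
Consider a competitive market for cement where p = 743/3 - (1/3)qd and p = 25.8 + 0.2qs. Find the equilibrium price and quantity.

Set the two price expressions equal: 743/3 - (1/3)q = 25.8 + 0.2q.
3328/15 = (8/15)q, so q* = 416.
p* = 743/3 − (1/3)(416) = 109.

p* = 109, q* = 416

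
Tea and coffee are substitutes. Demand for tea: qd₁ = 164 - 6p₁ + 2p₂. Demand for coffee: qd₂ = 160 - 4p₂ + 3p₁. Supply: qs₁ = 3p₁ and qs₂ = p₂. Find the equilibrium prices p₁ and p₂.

Market 1: 164 - 6p₁ + 2p₂ = 3p₁ → 9p₁ - 2p₂ = 164.
Market 2: 5p₂ - 3p₁ = 160.
Eliminating p₂: 5×(1) + 2×(2) gives 39p₁ = 1140, so p₁ = 380/13.
Back-substitute into (2): p₂ = (160 + 3×380/13) / 5 = 644/13.

p₁ = 380/13, p₂ = 644/13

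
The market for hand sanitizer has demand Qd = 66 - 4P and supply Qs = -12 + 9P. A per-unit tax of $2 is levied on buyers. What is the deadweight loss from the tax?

Pre-tax equilibrium: P* = 6, Q* = 42.
Tax on buyers shifts demand to Qd = 66 − 4(P + 2) = 58 - 4P.
58 - 4P = -12 + 9P gives seller price Ps = 70/13; buyers pay Pb = 70/13 + 2 = 96/13.
New quantity: Q = 66 − 4(96/13) = 474/13.
DWL = ½ × 2 × (42 − 474/13) = 72/13.

Deadweight loss = 72/13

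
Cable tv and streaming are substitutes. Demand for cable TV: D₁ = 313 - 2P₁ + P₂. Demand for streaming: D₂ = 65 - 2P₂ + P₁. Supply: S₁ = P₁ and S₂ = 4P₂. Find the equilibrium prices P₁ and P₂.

P₁ = 1943/17, P₂ = 508/17

Market 1: 313 - 2P₁ + P₂ = P₁ → 3P₁ - P₂ = 313.
Market 2: 6P₂ - P₁ = 65.
Eliminating P₂: 6×(1) + 1×(2) gives 17P₁ = 1943, so P₁ = 1943/17.
Back-substitute into (2): P₂ = (65 + 1×1943/17) / 6 = 508/17.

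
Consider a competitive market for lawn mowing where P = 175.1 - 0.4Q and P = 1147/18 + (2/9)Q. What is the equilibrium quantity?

Set the two price expressions equal: 175.1 - 0.4Q = 1147/18 + (2/9)Q.
5012/45 = (28/45)Q, so Q* = 179.
P* = 175.1 − (0.4)(179) = 103.5.

Q* = 179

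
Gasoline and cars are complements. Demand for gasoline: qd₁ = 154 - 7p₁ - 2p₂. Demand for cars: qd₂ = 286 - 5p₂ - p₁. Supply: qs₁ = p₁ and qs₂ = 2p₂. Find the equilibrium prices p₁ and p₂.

p₁ = 253/27, p₂ = 1067/27

Market 1: 154 - 7p₁ - 2p₂ = p₁ → 8p₁ + 2p₂ = 154.
Market 2: 7p₂ + p₁ = 286.
Eliminating p₂: 7×(1) − 2×(2) gives 54p₁ = 506, so p₁ = 253/27.
Back-substitute into (2): p₂ = (286 − 1×253/27) / 7 = 1067/27.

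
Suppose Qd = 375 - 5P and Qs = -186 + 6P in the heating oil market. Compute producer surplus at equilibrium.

Producer surplus = 1200

Equilibrium: 375 - 5P = -186 + 6P gives P* = 51, Q* = 120.
Supply starts at P = 31 (where Qs = 0).
PS = ½(51 − 31)(120) = 1200.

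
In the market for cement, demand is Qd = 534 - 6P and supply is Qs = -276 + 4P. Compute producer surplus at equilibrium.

Equilibrium: 534 - 6P = -276 + 4P gives P* = 81, Q* = 48.
Supply starts at P = 69 (where Qs = 0).
PS = ½(81 − 69)(48) = 288.

Producer surplus = 288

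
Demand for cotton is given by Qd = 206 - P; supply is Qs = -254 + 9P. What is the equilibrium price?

Set Qd = Qs: 206 - P = -254 + 9P.
460 = 10P, so P* = 46.
Q* = 206 − 1(46) = 160.

P* = 46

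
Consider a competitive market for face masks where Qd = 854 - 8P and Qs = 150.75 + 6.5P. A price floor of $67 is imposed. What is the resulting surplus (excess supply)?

Surplus = 268.25

Equilibrium price would be P* = 48.5, so the floor at 67 binds.
At P = 67: Qd = 318, Qs = 586.25.
Surplus = 586.25 − 318 = 268.25.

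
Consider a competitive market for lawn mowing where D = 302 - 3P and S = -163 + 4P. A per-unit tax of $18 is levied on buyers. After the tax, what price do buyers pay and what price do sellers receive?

Pre-tax equilibrium: P* = 465/7, Q* = 719/7.
Tax on buyers shifts demand to D = 302 − 3(P + 18) = 248 - 3P.
248 - 3P = -163 + 4P gives seller price Ps = 411/7; buyers pay Pb = 411/7 + 18 = 537/7.
New quantity: Q = 302 − 3(537/7) = 503/7.

Buyers pay 537/7, sellers receive 411/7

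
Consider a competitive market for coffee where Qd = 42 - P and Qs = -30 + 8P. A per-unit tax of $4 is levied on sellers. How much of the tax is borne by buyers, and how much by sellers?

Pre-tax equilibrium: P* = 8, Q* = 34.
Tax on sellers shifts supply to Qs = -30 + 8(P − 4) = -62 + 8P.
42 - P = -62 + 8P gives buyer price Pb = 104/9; sellers receive Ps = 104/9 − 4 = 68/9.
New quantity: Q = 42 − 1(104/9) = 274/9.
Buyer burden = 104/9 − 8 = 32/9; seller burden = 8 − 68/9 = 4/9.

Buyers bear 32/9, sellers bear 4/9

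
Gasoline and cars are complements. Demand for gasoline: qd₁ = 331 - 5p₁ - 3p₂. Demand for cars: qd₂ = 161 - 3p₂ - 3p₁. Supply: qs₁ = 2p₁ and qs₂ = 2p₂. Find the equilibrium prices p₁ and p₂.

Market 1: 331 - 5p₁ - 3p₂ = 2p₁ → 7p₁ + 3p₂ = 331.
Market 2: 5p₂ + 3p₁ = 161.
Eliminating p₂: 5×(1) − 3×(2) gives 26p₁ = 1172, so p₁ = 586/13.
Back-substitute into (2): p₂ = (161 − 3×586/13) / 5 = 67/13.

p₁ = 586/13, p₂ = 67/13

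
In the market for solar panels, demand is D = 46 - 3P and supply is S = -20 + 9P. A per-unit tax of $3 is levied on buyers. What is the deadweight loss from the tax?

Pre-tax equilibrium: P* = 5.5, Q* = 29.5.
Tax on buyers shifts demand to D = 46 − 3(P + 3) = 37 - 3P.
37 - 3P = -20 + 9P gives seller price Ps = 4.75; buyers pay Pb = 4.75 + 3 = 7.75.
New quantity: Q = 46 − 3(7.75) = 22.75.
DWL = ½ × 3 × (29.5 − 22.75) = 10.125.

Deadweight loss = 10.125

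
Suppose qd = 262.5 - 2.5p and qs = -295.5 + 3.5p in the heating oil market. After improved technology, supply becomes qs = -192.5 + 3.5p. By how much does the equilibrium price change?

Original equilibrium: p* = 93, q* = 30.
New equilibrium: 262.5 - 2.5p = -192.5 + 3.5p, so 455 = 6p and p' = 455/6; q' = 262.5 − 2.5(455/6) = 875/12.
Change in price: 455/6 − 93 = -103/6.

Δp = -103/6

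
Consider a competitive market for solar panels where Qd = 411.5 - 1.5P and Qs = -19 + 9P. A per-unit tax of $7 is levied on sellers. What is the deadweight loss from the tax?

Deadweight loss = 31.5

Pre-tax equilibrium: P* = 41, Q* = 350.
Tax on sellers shifts supply to Qs = -19 + 9(P − 7) = -82 + 9P.
411.5 - 1.5P = -82 + 9P gives buyer price Pb = 47; sellers receive Ps = 47 − 7 = 40.
New quantity: Q = 411.5 − 1.5(47) = 341.
DWL = ½ × 7 × (350 − 341) = 31.5.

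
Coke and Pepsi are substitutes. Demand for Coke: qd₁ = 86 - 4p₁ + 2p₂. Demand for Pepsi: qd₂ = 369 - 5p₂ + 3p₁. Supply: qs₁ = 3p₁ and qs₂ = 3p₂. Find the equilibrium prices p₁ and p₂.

p₁ = 28.52, p₂ = 56.82

Market 1: 86 - 4p₁ + 2p₂ = 3p₁ → 7p₁ - 2p₂ = 86.
Market 2: 8p₂ - 3p₁ = 369.
Eliminating p₂: 8×(1) + 2×(2) gives 50p₁ = 1426, so p₁ = 28.52.
Back-substitute into (2): p₂ = (369 + 3×28.52) / 8 = 56.82.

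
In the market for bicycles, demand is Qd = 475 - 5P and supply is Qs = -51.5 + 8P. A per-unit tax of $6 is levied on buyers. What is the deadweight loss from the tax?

Deadweight loss = 720/13

Pre-tax equilibrium: P* = 40.5, Q* = 272.5.
Tax on buyers shifts demand to Qd = 475 − 5(P + 6) = 445 - 5P.
445 - 5P = -51.5 + 8P gives seller price Ps = 993/26; buyers pay Pb = 993/26 + 6 = 1149/26.
New quantity: Q = 475 − 5(1149/26) = 6605/26.
DWL = ½ × 6 × (272.5 − 6605/26) = 720/13.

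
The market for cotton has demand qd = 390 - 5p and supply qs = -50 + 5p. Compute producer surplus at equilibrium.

Producer surplus = 2890

Equilibrium: 390 - 5p = -50 + 5p gives p* = 44, q* = 170.
Supply starts at p = 10 (where qs = 0).
PS = ½(44 − 10)(170) = 2890.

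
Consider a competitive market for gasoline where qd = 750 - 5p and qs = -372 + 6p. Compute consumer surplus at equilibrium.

Equilibrium: 750 - 5p = -372 + 6p gives p* = 102, q* = 240.
Demand choke price (qd = 0): p = 150.
CS = ½(150 − 102)(240) = 5760.

Consumer surplus = 5760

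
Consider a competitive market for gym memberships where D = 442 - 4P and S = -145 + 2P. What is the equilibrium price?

P* = 587/6

Set D = S: 442 - 4P = -145 + 2P.
587 = 6P, so P* = 587/6.
Q* = 442 − 4(587/6) = 152/3.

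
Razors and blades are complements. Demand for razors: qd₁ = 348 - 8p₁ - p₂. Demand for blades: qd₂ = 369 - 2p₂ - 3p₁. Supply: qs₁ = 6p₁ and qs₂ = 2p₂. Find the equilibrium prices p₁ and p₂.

Market 1: 348 - 8p₁ - p₂ = 6p₁ → 14p₁ + p₂ = 348.
Market 2: 4p₂ + 3p₁ = 369.
Eliminating p₂: 4×(1) − 1×(2) gives 53p₁ = 1023, so p₁ = 1023/53.
Back-substitute into (2): p₂ = (369 − 3×1023/53) / 4 = 4122/53.

p₁ = 1023/53, p₂ = 4122/53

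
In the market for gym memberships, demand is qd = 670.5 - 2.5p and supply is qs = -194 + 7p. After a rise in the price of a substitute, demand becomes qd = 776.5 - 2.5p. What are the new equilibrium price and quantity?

Original equilibrium: p* = 91, q* = 443.
New equilibrium: 776.5 - 2.5p = -194 + 7p, so 970.5 = 9.5p and p' = 1941/19; q' = 776.5 − 2.5(1941/19) = 9901/19.

p' = 1941/19, q' = 9901/19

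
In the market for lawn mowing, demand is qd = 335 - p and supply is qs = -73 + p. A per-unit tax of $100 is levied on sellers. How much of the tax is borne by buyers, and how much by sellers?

Pre-tax equilibrium: p* = 204, q* = 131.
Tax on sellers shifts supply to qs = -73 + 1(p − 100) = -173 + p.
335 - p = -173 + p gives buyer price pb = 254; sellers receive ps = 254 − 100 = 154.
New quantity: q = 335 − 1(254) = 81.
Buyer burden = 254 − 204 = 50; seller burden = 204 − 154 = 50.

Buyers bear $50, sellers bear $50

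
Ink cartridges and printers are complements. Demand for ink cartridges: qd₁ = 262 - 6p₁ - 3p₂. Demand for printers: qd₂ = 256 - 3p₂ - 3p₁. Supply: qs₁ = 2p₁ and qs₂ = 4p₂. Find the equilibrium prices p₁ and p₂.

Market 1: 262 - 6p₁ - 3p₂ = 2p₁ → 8p₁ + 3p₂ = 262.
Market 2: 7p₂ + 3p₁ = 256.
Eliminating p₂: 7×(1) − 3×(2) gives 47p₁ = 1066, so p₁ = 1066/47.
Back-substitute into (2): p₂ = (256 − 3×1066/47) / 7 = 1262/47.

p₁ = 1066/47, p₂ = 1262/47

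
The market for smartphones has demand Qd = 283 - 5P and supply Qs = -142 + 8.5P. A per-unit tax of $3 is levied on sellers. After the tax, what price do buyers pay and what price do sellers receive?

Pre-tax equilibrium: P* = 850/27, Q* = 3391/27.
Tax on sellers shifts supply to Qs = -142 + 8.5(P − 3) = -167.5 + 8.5P.
283 - 5P = -167.5 + 8.5P gives buyer price Pb = 901/27; sellers receive Ps = 901/27 − 3 = 820/27.
New quantity: Q = 283 − 5(901/27) = 3136/27.

Buyers pay 901/27, sellers receive 820/27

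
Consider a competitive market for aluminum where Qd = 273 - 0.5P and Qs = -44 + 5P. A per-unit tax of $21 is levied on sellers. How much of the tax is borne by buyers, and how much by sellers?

Buyers bear 210/11, sellers bear 21/11

Pre-tax equilibrium: P* = 634/11, Q* = 2686/11.
Tax on sellers shifts supply to Qs = -44 + 5(P − 21) = -149 + 5P.
273 - 0.5P = -149 + 5P gives buyer price Pb = 844/11; sellers receive Ps = 844/11 − 21 = 613/11.
New quantity: Q = 273 − 0.5(844/11) = 2581/11.
Buyer burden = 844/11 − 634/11 = 210/11; seller burden = 634/11 − 613/11 = 21/11.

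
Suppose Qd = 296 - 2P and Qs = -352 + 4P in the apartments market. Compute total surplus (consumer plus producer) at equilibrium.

Total surplus = 2400

Equilibrium: 296 - 2P = -352 + 4P gives P* = 108, Q* = 80.
Demand choke price: P = 148; supply starts at P = 88.
CS = ½(148 − 108)(80) = 1600; PS = ½(108 − 88)(80) = 800.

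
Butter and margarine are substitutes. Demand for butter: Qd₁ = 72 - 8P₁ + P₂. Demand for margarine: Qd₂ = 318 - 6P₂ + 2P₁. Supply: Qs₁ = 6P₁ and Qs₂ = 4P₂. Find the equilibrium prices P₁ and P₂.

Market 1: 72 - 8P₁ + P₂ = 6P₁ → 14P₁ - P₂ = 72.
Market 2: 10P₂ - 2P₁ = 318.
Eliminating P₂: 10×(1) + 1×(2) gives 138P₁ = 1038, so P₁ = 173/23.
Back-substitute into (2): P₂ = (318 + 2×173/23) / 10 = 766/23.

P₁ = 173/23, P₂ = 766/23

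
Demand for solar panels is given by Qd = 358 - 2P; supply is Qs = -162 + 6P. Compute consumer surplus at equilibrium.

Equilibrium: 358 - 2P = -162 + 6P gives P* = 65, Q* = 228.
Demand choke price (Qd = 0): P = 179.
CS = ½(179 − 65)(228) = 12996.

Consumer surplus = 12996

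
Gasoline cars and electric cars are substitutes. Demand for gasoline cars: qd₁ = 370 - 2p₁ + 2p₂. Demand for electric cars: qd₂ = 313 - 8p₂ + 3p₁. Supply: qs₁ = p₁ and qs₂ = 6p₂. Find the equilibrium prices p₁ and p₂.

p₁ = 2903/18, p₂ = 683/12

Market 1: 370 - 2p₁ + 2p₂ = p₁ → 3p₁ - 2p₂ = 370.
Market 2: 14p₂ - 3p₁ = 313.
Eliminating p₂: 14×(1) + 2×(2) gives 36p₁ = 5806, so p₁ = 2903/18.
Back-substitute into (2): p₂ = (313 + 3×2903/18) / 14 = 683/12.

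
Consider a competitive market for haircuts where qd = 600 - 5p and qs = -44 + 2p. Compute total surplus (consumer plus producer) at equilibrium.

Total surplus = 6860

Equilibrium: 600 - 5p = -44 + 2p gives p* = 92, q* = 140.
Demand choke price: p = 120; supply starts at p = 22.
CS = ½(120 − 92)(140) = 1960; PS = ½(92 − 22)(140) = 4900.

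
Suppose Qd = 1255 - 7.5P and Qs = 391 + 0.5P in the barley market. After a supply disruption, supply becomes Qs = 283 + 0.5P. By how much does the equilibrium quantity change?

Original equilibrium: P* = 108, Q* = 445.
New equilibrium: 1255 - 7.5P = 283 + 0.5P, so 972 = 8P and P' = 121.5; Q' = 1255 − 7.5(121.5) = 343.75.
Change in quantity: 343.75 − 445 = -101.25.

ΔQ = -101.25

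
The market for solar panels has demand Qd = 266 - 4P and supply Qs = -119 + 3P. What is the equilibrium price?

Set Qd = Qs: 266 - 4P = -119 + 3P.
385 = 7P, so P* = 55.
Q* = 266 − 4(55) = 46.

P* = 55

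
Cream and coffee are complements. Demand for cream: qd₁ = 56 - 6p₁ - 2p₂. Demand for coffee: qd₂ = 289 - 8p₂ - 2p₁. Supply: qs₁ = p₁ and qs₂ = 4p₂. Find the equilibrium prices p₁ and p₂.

Market 1: 56 - 6p₁ - 2p₂ = p₁ → 7p₁ + 2p₂ = 56.
Market 2: 12p₂ + 2p₁ = 289.
Eliminating p₂: 12×(1) − 2×(2) gives 80p₁ = 94, so p₁ = 1.175.
Back-substitute into (2): p₂ = (289 − 2×1.175) / 12 = 23.8875.

p₁ = 1.175, p₂ = 23.8875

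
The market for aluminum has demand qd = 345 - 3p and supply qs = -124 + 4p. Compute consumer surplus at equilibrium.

Consumer surplus = 3456

Equilibrium: 345 - 3p = -124 + 4p gives p* = 67, q* = 144.
Demand choke price (qd = 0): p = 115.
CS = ½(115 − 67)(144) = 3456.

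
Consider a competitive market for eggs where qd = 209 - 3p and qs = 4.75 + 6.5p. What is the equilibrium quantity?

Set qd = qs: 209 - 3p = 4.75 + 6.5p.
204.25 = 9.5p, so p* = 21.5.
q* = 209 − 3(21.5) = 144.5.

q* = 144.5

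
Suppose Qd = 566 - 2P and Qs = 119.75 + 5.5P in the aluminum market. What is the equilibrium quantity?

Set Qd = Qs: 566 - 2P = 119.75 + 5.5P.
446.25 = 7.5P, so P* = 59.5.
Q* = 566 − 2(59.5) = 447.

Q* = 447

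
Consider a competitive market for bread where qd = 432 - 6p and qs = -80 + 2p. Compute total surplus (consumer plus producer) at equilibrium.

Total surplus = 768

Equilibrium: 432 - 6p = -80 + 2p gives p* = 64, q* = 48.
Demand choke price: p = 72; supply starts at p = 40.
CS = ½(72 − 64)(48) = 192; PS = ½(64 − 40)(48) = 576.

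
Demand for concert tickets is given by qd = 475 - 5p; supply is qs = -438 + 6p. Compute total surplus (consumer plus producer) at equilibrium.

Equilibrium: 475 - 5p = -438 + 6p gives p* = 83, q* = 60.
Demand choke price: p = 95; supply starts at p = 73.
CS = ½(95 − 83)(60) = 360; PS = ½(83 − 73)(60) = 300.

Total surplus = 660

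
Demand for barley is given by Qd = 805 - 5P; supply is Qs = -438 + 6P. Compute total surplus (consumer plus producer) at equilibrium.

Total surplus = 10560

Equilibrium: 805 - 5P = -438 + 6P gives P* = 113, Q* = 240.
Demand choke price: P = 161; supply starts at P = 73.
CS = ½(161 − 113)(240) = 5760; PS = ½(113 − 73)(240) = 4800.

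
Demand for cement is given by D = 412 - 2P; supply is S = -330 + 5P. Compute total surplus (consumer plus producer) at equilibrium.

Equilibrium: 412 - 2P = -330 + 5P gives P* = 106, Q* = 200.
Demand choke price: P = 206; supply starts at P = 66.
CS = ½(206 − 106)(200) = 10000; PS = ½(106 − 66)(200) = 4000.

Total surplus = 14000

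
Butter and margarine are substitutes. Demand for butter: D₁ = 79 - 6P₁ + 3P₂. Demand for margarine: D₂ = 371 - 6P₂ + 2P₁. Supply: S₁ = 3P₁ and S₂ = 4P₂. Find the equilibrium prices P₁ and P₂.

Market 1: 79 - 6P₁ + 3P₂ = 3P₁ → 9P₁ - 3P₂ = 79.
Market 2: 10P₂ - 2P₁ = 371.
Eliminating P₂: 10×(1) + 3×(2) gives 84P₁ = 1903, so P₁ = 1903/84.
Back-substitute into (2): P₂ = (371 + 2×1903/84) / 10 = 3497/84.

P₁ = 1903/84, P₂ = 3497/84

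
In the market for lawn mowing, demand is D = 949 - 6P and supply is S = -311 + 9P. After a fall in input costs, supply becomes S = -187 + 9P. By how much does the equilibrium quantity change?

Original equilibrium: P* = 84, Q* = 445.
New equilibrium: 949 - 6P = -187 + 9P, so 1136 = 15P and P' = 1136/15; Q' = 949 − 6(1136/15) = 494.6.
Change in quantity: 494.6 − 445 = 49.6.

ΔQ = 49.6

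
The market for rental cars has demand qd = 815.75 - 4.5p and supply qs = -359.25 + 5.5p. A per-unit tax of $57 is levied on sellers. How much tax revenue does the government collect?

Pre-tax equilibrium: p* = 117.5, q* = 287.
Tax on sellers shifts supply to qs = -359.25 + 5.5(p − 57) = -672.75 + 5.5p.
815.75 - 4.5p = -672.75 + 5.5p gives buyer price pb = 148.85; sellers receive ps = 148.85 − 57 = 91.85.
New quantity: q = 815.75 − 4.5(148.85) = 145.925.
Revenue = 57 × 145.925 = 8317.725.

Tax revenue = 8317.725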